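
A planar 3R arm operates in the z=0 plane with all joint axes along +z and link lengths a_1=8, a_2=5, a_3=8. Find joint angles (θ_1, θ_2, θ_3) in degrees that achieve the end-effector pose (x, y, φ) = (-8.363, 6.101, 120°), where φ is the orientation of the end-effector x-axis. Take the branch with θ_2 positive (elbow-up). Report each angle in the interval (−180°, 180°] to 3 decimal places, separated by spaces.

156.471 149.997 173.532

wrist centre = target − a_3·(cos φ, sin φ) = (-4.3630, -0.8272)
cos θ_2 = (19.7200−8²−5²)/(2·8·5) = -0.8660; θ_2 = 149.9970° (elbow-up)
β = atan2(-0.8272,-4.3630) = -169.2644°; ψ = atan2(2.5002,3.6700) = 34.2650°
θ_1 = β − ψ = -203.5294°
θ_3 = φ − θ_1 − θ_2 = 173.5324° (wrapped to (-180°,180°])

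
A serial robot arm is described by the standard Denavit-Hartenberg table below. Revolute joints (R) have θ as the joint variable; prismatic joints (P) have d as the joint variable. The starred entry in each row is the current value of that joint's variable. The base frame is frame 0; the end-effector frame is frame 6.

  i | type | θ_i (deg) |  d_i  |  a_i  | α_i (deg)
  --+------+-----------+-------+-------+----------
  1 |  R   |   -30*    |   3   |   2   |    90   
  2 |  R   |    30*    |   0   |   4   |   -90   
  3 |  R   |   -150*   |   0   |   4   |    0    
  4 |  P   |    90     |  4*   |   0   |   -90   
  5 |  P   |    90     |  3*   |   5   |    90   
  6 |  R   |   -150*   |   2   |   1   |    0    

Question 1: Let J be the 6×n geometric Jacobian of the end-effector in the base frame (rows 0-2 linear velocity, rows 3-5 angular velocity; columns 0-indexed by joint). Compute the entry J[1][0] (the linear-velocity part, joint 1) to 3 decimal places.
axis z_0 = ẑ; lever o_n−o_0 = (3.3248,-4.7856,4.7345)
cross product → J_v[:, 0] = (4.7856,3.3248,-0.0000)
J_ω[:, 0] = z_0
entry J[1][0] = 3.3248

3.325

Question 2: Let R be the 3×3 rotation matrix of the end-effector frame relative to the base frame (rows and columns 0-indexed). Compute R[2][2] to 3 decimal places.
0.250

End-effector z-axis (col 2 of R) = (-0.0580,-0.9665,0.2500)
R[2][2] = 0.2500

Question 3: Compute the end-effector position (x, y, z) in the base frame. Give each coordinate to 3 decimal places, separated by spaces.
after link 1: o_1 = (1.7321, -1.0000, 3.0000)
after link 2: o_2 = (4.7321, -2.7321, 5.0000)
after link 3: o_3 = (1.1340, -2.9641, 3.2679)
after link 4: o_4 = (-0.5981, -1.9641, 6.7321)
after link 5: o_5 = (4.2655, -3.0401, 3.7010)
after link 6: o_6 = (3.3248, -4.7856, 4.7345)

3.325 -4.786 4.734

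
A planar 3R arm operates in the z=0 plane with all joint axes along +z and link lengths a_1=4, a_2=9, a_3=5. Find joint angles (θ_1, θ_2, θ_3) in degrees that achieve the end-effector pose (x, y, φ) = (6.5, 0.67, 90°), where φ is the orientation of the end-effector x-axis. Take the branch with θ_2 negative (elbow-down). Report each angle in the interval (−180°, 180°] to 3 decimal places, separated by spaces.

60.002 -120.001 149.999

wrist centre = target − a_3·(cos φ, sin φ) = (6.5000, -4.3300)
cos θ_2 = (60.9989−4²−9²)/(2·4·9) = -0.5000; θ_2 = -120.0010° (elbow-down)
β = atan2(-4.3300,6.5000) = -33.6697°; ψ = atan2(-7.7941,-0.5001) = -93.6715°
θ_1 = β − ψ = 60.0018°
θ_3 = φ − θ_1 − θ_2 = 149.9992° (wrapped to (-180°,180°])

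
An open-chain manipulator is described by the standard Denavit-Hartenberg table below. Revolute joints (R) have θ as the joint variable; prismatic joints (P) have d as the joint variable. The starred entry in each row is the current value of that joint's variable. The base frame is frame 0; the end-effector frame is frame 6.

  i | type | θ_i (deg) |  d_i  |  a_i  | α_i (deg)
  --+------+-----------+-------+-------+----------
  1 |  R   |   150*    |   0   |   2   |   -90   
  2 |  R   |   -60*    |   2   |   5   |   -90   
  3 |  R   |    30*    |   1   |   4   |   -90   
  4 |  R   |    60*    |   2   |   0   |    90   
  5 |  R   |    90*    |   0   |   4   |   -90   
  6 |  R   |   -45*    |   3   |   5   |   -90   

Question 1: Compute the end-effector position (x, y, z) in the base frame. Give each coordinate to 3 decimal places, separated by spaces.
after link 1: o_1 = (-1.7321, 1.0000, 0.0000)
after link 2: o_2 = (-4.8971, 0.5179, 4.3301)
after link 3: o_3 = (-6.1471, 3.5490, 6.8301)
after link 4: o_4 = (-4.8481, 4.7990, 5.9641)
after link 5: o_5 = (-2.2500, 7.2990, 4.2321)
after link 6: o_6 = (-3.4232, 12.4137, 1.6896)

-3.423 12.414 1.690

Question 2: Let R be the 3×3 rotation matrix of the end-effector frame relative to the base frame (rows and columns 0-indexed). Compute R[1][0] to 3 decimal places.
0.993

End-effector x-axis (col 0 of R) = (0.1176,0.9928,-0.0237)
R[1][0] = 0.9928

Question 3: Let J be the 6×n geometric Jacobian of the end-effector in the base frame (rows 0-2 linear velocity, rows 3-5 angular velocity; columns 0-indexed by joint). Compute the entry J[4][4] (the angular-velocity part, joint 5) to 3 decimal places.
axis z_4 = (-0.4833,0.7790,0.3995); lever o_n−o_4 = (1.4249,7.6146,-4.2745)
cross product → J_v[:, 4] = (-6.3721,-1.4964,-4.7898)
J_ω[:, 4] = z_4
entry J[4][4] = 0.7790

0.779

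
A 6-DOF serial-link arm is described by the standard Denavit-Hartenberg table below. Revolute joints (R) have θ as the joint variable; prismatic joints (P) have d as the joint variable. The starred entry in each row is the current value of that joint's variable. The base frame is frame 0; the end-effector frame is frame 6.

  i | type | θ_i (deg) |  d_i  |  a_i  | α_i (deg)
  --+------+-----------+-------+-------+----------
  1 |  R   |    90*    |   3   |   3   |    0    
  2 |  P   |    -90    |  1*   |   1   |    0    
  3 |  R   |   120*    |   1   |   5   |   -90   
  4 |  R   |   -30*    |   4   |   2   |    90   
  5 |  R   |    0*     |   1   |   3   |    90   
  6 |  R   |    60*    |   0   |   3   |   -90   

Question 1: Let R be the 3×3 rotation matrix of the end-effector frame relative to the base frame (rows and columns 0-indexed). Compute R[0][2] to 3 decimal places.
0.500

End-effector z-axis (col 2 of R) = (0.5000,-0.8660,0.0000)
R[0][2] = 0.5000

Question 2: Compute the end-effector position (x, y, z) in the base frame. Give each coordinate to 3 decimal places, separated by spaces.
-6.879 8.647 11.366

after link 1: o_1 = (0.0000, 3.0000, 3.0000)
after link 2: o_2 = (1.0000, 3.0000, 4.0000)
after link 3: o_3 = (-1.5000, 7.3301, 5.0000)
after link 4: o_4 = (-5.8301, 6.8301, 6.0000)
after link 5: o_5 = (-6.8792, 8.6471, 8.3660)
after link 6: o_6 = (-6.8792, 8.6471, 11.3660)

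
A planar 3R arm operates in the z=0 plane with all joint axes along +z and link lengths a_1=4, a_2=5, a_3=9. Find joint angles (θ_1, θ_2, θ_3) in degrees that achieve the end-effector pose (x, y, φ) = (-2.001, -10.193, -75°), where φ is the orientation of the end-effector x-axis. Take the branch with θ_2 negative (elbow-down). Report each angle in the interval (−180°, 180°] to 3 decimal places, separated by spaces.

wrist centre = target − a_3·(cos φ, sin φ) = (-4.3304, -1.4997)
cos θ_2 = (21.0011−4²−5²)/(2·4·5) = -0.5000; θ_2 = -119.9981° (elbow-down)
β = atan2(-1.4997,-4.3304) = -160.8983°; ψ = atan2(-4.3302,1.5001) = -70.8921°
θ_1 = β − ψ = -90.0062°
θ_3 = φ − θ_1 − θ_2 = 135.0044° (wrapped to (-180°,180°])

-90.006 -119.998 135.004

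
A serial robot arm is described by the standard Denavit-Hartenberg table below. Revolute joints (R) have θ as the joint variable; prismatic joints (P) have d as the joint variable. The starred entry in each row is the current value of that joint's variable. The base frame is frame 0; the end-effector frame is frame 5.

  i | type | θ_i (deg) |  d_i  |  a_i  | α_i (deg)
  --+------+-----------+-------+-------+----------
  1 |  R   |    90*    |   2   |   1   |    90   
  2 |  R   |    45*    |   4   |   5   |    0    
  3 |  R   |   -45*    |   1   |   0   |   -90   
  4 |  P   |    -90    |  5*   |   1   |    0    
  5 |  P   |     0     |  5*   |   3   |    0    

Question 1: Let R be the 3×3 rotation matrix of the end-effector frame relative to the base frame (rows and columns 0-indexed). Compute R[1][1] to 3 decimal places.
1.000

End-effector y-axis (col 1 of R) = (0.0000,1.0000,0.0000)
R[1][1] = 1.0000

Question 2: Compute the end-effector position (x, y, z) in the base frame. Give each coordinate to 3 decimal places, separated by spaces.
9.000 4.536 15.536

after link 1: o_1 = (0.0000, 1.0000, 2.0000)
after link 2: o_2 = (4.0000, 4.5355, 5.5355)
after link 3: o_3 = (5.0000, 4.5355, 5.5355)
after link 4: o_4 = (6.0000, 4.5355, 10.5355)
after link 5: o_5 = (9.0000, 4.5355, 15.5355)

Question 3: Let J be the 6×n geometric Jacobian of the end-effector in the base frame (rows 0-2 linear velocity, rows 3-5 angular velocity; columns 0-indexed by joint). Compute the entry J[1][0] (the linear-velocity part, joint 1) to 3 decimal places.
axis z_0 = ẑ; lever o_n−o_0 = (9.0000,4.5355,15.5355)
cross product → J_v[:, 0] = (-4.5355,9.0000,0.0000)
J_ω[:, 0] = z_0
entry J[1][0] = 9.0000

9.000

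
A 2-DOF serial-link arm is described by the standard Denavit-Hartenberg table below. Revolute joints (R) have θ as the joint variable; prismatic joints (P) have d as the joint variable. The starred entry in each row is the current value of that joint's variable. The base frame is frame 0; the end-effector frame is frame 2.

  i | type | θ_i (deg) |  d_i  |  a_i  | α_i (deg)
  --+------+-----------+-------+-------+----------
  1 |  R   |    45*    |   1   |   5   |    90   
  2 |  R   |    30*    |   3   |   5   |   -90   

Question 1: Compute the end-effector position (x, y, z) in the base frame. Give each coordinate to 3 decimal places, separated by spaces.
8.719 4.476 3.500

after link 1: o_1 = (3.5355, 3.5355, 1.0000)
after link 2: o_2 = (8.7187, 4.4761, 3.5000)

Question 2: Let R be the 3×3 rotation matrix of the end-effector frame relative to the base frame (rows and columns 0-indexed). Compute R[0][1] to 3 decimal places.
End-effector y-axis (col 1 of R) = (-0.7071,0.7071,-0.0000)
R[0][1] = -0.7071

-0.707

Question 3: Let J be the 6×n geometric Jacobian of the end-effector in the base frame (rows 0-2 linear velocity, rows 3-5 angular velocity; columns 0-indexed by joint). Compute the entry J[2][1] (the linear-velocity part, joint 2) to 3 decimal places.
axis z_1 = (0.7071,-0.7071,0.0000); lever o_n−o_1 = (5.1832,0.9405,2.5000)
cross product → J_v[:, 1] = (-1.7678,-1.7678,4.3301)
J_ω[:, 1] = z_1
entry J[2][1] = 4.3301

4.330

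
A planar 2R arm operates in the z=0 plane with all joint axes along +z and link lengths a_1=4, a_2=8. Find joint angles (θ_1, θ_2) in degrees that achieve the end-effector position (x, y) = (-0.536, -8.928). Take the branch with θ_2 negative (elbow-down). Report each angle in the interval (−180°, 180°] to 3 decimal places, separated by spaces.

-29.998 -90.003

cos θ_2 = (79.9965−4²−8²)/(2·4·8) = -0.0001; θ_2 = -90.0032° (elbow-down)
β = atan2(-8.9280,-0.5360) = -93.4357°; ψ = atan2(-8.0000,3.9996) = -63.4375°
θ_1 = β − ψ = -29.9982°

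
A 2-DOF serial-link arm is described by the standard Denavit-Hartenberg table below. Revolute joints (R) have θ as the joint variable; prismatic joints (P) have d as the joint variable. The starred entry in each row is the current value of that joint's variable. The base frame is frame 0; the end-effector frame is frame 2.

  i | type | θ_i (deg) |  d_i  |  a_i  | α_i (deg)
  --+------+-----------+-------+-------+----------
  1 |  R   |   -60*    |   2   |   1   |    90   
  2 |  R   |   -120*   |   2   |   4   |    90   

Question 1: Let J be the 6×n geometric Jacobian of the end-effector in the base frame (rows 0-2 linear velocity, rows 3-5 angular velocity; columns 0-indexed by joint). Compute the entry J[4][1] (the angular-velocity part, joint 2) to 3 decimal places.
axis z_1 = (-0.8660,-0.5000,0.0000); lever o_n−o_1 = (-2.7321,0.7321,-3.4641)
cross product → J_v[:, 1] = (1.7321,-3.0000,-2.0000)
J_ω[:, 1] = z_1
entry J[4][1] = -0.5000

-0.500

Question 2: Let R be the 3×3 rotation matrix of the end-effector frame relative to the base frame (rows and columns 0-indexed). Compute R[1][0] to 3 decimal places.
0.433

End-effector x-axis (col 0 of R) = (-0.2500,0.4330,-0.8660)
R[1][0] = 0.4330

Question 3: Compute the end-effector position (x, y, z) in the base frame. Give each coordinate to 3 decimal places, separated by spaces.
-2.232 -0.134 -1.464

after link 1: o_1 = (0.5000, -0.8660, 2.0000)
after link 2: o_2 = (-2.2321, -0.1340, -1.4641)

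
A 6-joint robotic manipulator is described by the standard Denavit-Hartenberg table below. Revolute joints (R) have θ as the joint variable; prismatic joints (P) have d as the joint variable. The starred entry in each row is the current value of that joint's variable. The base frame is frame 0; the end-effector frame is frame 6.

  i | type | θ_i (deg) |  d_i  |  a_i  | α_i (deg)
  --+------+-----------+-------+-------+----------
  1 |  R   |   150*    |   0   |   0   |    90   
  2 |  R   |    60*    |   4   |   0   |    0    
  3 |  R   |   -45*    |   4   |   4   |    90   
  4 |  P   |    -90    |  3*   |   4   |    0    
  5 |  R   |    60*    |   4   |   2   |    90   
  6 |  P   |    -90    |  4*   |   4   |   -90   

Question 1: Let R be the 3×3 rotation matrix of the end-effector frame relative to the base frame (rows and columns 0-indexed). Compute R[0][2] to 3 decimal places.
End-effector z-axis (col 2 of R) = (-0.9744,-0.0148,0.2241)
R[0][2] = -0.9744

-0.974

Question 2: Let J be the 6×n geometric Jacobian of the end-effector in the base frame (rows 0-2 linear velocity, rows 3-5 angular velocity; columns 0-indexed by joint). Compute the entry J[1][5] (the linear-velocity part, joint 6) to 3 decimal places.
prismatic axis z_5 = (-0.0148,-0.9915,-0.1294)
J_v[:, 5] = z_5; J_ω[:, 5] = (0,0,0)
entry J[1][5] = -0.9915

-0.991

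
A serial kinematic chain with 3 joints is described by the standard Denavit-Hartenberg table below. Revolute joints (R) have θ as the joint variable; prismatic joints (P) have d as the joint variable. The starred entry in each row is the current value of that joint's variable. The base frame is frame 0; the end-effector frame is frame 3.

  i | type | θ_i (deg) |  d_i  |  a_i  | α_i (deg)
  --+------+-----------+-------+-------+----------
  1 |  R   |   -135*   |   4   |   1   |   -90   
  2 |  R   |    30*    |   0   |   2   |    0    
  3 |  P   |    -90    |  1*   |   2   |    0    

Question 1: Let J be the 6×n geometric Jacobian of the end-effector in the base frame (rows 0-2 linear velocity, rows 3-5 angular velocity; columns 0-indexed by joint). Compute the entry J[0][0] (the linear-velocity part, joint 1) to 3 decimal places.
3.346

axis z_0 = ẑ; lever o_n−o_0 = (-1.9319,-3.3461,4.7321)
cross product → J_v[:, 0] = (3.3461,-1.9319,0.0000)
J_ω[:, 0] = z_0
entry J[0][0] = 3.3461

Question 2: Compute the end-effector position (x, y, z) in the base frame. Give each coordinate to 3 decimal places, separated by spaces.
after link 1: o_1 = (-0.7071, -0.7071, 4.0000)
after link 2: o_2 = (-1.9319, -1.9319, 3.0000)
after link 3: o_3 = (-1.9319, -3.3461, 4.7321)

-1.932 -3.346 4.732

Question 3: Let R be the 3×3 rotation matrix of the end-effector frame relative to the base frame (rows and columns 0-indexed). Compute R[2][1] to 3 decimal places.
-0.500

End-effector y-axis (col 1 of R) = (-0.6124,-0.6124,-0.5000)
R[2][1] = -0.5000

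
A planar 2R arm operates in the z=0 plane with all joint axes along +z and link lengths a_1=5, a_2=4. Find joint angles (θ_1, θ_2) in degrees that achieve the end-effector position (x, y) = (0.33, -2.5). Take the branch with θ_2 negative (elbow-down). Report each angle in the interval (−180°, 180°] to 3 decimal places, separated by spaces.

-30.003 -150.000

cos θ_2 = (6.3589−5²−4²)/(2·5·4) = -0.8660; θ_2 = -150.0002° (elbow-down)
β = atan2(-2.5000,0.3300) = -82.4804°; ψ = atan2(-2.0000,1.5359) = -52.4775°
θ_1 = β − ψ = -30.0029°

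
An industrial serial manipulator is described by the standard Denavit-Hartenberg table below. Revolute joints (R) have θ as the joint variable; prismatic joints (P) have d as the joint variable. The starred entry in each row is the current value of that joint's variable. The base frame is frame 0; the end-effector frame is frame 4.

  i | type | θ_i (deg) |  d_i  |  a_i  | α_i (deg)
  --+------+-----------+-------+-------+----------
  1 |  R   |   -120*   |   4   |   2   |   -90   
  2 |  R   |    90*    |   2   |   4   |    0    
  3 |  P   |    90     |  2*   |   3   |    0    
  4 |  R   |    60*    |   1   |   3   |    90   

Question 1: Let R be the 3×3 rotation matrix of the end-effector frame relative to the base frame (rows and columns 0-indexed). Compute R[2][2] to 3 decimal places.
-0.500

End-effector z-axis (col 2 of R) = (0.4330,0.7500,-0.5000)
R[2][2] = -0.5000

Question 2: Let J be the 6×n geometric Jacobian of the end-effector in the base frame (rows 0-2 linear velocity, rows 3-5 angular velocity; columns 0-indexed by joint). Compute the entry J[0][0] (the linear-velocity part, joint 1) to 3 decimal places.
0.335

axis z_0 = ẑ; lever o_n−o_0 = (5.5801,-0.3349,2.5981)
cross product → J_v[:, 0] = (0.3349,5.5801,-0.0000)
J_ω[:, 0] = z_0
entry J[0][0] = 0.3349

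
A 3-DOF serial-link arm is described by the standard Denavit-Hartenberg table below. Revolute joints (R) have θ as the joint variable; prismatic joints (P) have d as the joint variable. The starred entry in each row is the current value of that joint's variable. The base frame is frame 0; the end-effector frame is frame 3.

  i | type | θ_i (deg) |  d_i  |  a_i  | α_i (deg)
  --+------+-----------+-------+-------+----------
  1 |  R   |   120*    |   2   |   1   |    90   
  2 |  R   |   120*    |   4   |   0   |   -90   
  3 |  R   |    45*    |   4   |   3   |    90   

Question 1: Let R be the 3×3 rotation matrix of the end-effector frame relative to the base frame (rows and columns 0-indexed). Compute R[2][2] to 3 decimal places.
End-effector z-axis (col 2 of R) = (0.7891,0.0474,0.6124)
R[2][2] = 0.6124

0.612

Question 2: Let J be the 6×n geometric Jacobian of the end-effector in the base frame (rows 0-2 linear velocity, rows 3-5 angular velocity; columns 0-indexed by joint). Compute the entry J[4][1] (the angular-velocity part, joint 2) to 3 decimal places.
0.500

axis z_1 = (0.8660,0.5000,0.0000); lever o_n−o_1 = (3.8894,-2.9792,-0.1629)
cross product → J_v[:, 1] = (-0.0814,0.1411,-4.5248)
J_ω[:, 1] = z_1
entry J[4][1] = 0.5000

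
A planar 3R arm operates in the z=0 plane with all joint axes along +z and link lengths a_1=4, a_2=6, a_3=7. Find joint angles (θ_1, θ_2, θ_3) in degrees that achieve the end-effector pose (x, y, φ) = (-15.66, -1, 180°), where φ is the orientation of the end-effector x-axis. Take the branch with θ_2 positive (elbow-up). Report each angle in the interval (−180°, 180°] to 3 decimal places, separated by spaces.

wrist centre = target − a_3·(cos φ, sin φ) = (-8.6600, -1.0000)
cos θ_2 = (75.9956−4²−6²)/(2·4·6) = 0.4999; θ_2 = 60.0061° (elbow-up)
β = atan2(-1.0000,-8.6600) = -173.4130°; ψ = atan2(5.1965,6.9994) = 36.5906°
θ_1 = β − ψ = -210.0036°
θ_3 = φ − θ_1 − θ_2 = -30.0024° (wrapped to (-180°,180°])

149.996 60.006 -30.002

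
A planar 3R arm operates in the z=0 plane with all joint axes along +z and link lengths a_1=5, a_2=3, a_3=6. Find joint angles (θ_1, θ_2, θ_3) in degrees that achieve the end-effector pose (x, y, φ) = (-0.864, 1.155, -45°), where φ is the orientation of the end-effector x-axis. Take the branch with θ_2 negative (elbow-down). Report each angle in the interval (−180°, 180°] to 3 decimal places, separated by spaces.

150.002 -45.002 -149.999

wrist centre = target − a_3·(cos φ, sin φ) = (-5.1066, 5.3976)
cos θ_2 = (55.2123−5²−3²)/(2·5·3) = 0.7071; θ_2 = -45.0024° (elbow-down)
β = atan2(5.3976,-5.1066) = 133.4131°; ψ = atan2(-2.1214,7.1212) = -16.5888°
θ_1 = β − ψ = 150.0019°
θ_3 = φ − θ_1 − θ_2 = -149.9995° (wrapped to (-180°,180°])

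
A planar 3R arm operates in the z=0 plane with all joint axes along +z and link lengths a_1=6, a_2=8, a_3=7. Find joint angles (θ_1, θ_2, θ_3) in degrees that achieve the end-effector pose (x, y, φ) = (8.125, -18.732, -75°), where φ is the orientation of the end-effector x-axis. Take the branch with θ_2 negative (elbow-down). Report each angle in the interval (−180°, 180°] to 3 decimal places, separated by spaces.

wrist centre = target − a_3·(cos φ, sin φ) = (6.3133, -11.9705)
cos θ_2 = (183.1507−6²−8²)/(2·6·8) = 0.8662; θ_2 = -29.9854° (elbow-down)
β = atan2(-11.9705,6.3133) = -62.1928°; ψ = atan2(-3.9982,12.9292) = -17.1837°
θ_1 = β − ψ = -45.0091°
θ_3 = φ − θ_1 − θ_2 = -0.0055° (wrapped to (-180°,180°])

-45.009 -29.985 -0.006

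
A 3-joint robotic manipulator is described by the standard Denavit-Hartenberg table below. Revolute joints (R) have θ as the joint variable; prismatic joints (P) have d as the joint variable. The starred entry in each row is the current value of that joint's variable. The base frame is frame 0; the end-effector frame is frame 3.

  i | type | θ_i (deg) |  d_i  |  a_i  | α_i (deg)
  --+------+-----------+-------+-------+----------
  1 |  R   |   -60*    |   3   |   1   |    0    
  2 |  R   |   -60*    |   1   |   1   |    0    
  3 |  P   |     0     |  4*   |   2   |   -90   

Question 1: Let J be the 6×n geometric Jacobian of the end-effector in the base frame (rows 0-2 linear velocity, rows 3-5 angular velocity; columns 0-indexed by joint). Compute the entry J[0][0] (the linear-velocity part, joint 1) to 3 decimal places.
axis z_0 = ẑ; lever o_n−o_0 = (-1.0000,-3.4641,8.0000)
cross product → J_v[:, 0] = (3.4641,-1.0000,0.0000)
J_ω[:, 0] = z_0
entry J[0][0] = 3.4641

3.464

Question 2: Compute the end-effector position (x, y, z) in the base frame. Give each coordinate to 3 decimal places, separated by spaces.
-1.000 -3.464 8.000

after link 1: o_1 = (0.5000, -0.8660, 3.0000)
after link 2: o_2 = (0.0000, -1.7321, 4.0000)
after link 3: o_3 = (-1.0000, -3.4641, 8.0000)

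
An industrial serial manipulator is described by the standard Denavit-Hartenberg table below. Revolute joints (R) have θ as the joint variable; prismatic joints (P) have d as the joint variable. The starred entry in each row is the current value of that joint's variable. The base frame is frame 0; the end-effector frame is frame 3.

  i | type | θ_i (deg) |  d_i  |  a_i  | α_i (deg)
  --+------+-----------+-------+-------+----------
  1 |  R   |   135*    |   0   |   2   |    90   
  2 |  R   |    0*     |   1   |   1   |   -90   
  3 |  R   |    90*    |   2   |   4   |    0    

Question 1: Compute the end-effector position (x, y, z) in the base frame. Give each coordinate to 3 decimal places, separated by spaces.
after link 1: o_1 = (-1.4142, 1.4142, 0.0000)
after link 2: o_2 = (-1.4142, 2.8284, 0.0000)
after link 3: o_3 = (-4.2426, 0.0000, 2.0000)

-4.243 0.000 2.000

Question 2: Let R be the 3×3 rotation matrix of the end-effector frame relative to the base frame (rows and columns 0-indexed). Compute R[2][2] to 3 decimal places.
End-effector z-axis (col 2 of R) = (0.0000,0.0000,1.0000)
R[2][2] = 1.0000

1.000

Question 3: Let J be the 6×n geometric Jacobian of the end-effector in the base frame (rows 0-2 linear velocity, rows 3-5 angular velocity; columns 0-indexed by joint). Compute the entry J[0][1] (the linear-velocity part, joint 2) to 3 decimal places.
1.414

axis z_1 = (0.7071,0.7071,0.0000); lever o_n−o_1 = (-2.8284,-1.4142,2.0000)
cross product → J_v[:, 1] = (1.4142,-1.4142,1.0000)
J_ω[:, 1] = z_1
entry J[0][1] = 1.4142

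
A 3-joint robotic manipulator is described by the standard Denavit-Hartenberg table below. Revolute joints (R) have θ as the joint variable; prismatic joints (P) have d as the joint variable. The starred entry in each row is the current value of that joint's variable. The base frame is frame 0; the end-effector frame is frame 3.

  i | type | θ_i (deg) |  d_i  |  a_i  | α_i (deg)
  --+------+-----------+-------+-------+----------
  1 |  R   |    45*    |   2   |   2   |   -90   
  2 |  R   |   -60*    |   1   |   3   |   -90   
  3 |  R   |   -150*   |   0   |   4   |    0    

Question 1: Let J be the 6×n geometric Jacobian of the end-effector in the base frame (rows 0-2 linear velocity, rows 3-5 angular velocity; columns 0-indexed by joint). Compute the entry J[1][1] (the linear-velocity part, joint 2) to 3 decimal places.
-0.284

axis z_1 = (-0.7071,0.7071,0.0000); lever o_n−o_1 = (-2.2854,1.9572,-0.4019)
cross product → J_v[:, 1] = (-0.2842,-0.2842,0.2321)
J_ω[:, 1] = z_1
entry J[1][1] = -0.2842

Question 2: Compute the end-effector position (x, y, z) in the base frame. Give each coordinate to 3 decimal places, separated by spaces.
after link 1: o_1 = (1.4142, 1.4142, 2.0000)
after link 2: o_2 = (1.7678, 3.1820, 4.5981)
after link 3: o_3 = (-0.8712, 3.3714, 1.5981)

-0.871 3.371 1.598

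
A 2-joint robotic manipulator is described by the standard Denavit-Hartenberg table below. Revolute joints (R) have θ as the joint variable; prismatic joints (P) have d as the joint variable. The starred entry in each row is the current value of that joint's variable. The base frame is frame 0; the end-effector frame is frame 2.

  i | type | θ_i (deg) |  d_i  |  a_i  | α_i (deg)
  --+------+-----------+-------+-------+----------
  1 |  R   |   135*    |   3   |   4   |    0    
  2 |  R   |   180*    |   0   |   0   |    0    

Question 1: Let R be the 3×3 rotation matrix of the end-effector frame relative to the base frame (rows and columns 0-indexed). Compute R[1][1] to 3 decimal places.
0.707

End-effector y-axis (col 1 of R) = (0.7071,0.7071,0.0000)
R[1][1] = 0.7071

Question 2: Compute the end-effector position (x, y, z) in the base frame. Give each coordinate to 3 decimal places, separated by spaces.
-2.828 2.828 3.000

after link 1: o_1 = (-2.8284, 2.8284, 3.0000)
after link 2: o_2 = (-2.8284, 2.8284, 3.0000)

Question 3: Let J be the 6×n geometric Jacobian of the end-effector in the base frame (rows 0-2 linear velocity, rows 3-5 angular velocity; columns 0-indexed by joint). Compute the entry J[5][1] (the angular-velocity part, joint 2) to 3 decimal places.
axis z_1 = (0.0000,0.0000,1.0000); lever o_n−o_1 = (0.0000,0.0000,0.0000)
cross product → J_v[:, 1] = (0.0000,0.0000,0.0000)
J_ω[:, 1] = z_1
entry J[5][1] = 1.0000

1.000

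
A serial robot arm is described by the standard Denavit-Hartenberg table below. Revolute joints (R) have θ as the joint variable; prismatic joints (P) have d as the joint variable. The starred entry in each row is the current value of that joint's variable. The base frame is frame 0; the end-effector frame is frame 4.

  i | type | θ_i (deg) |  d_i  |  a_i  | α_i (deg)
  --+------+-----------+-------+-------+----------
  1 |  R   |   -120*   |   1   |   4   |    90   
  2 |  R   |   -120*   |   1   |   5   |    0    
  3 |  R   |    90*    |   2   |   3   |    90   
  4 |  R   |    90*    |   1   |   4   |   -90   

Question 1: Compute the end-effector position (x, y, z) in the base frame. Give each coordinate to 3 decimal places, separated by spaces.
after link 1: o_1 = (-2.0000, -3.4641, 1.0000)
after link 2: o_2 = (-1.6160, -0.7990, -3.3301)
after link 3: o_3 = (-4.6471, -2.0490, -4.8301)
after link 4: o_4 = (-7.8612, 0.3840, -5.6962)

-7.861 0.384 -5.696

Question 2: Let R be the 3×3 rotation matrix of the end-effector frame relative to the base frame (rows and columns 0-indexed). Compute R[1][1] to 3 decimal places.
End-effector y-axis (col 1 of R) = (-0.2500,-0.4330,0.8660)
R[1][1] = -0.4330

-0.433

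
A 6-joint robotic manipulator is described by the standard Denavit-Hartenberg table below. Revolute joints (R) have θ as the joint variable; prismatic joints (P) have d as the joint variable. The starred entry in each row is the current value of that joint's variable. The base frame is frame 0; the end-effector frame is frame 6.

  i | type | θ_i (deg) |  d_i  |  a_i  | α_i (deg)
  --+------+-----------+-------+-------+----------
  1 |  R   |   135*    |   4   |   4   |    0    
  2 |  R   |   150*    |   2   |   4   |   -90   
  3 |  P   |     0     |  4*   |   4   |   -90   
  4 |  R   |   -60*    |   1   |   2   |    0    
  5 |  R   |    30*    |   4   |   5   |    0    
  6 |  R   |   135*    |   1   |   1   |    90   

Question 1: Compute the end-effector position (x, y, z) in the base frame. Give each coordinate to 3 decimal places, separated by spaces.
after link 1: o_1 = (-2.8284, 2.8284, 4.0000)
after link 2: o_2 = (-1.7932, -1.0353, 6.0000)
after link 3: o_3 = (3.1058, -3.8637, 6.0000)
after link 4: o_4 = (5.0377, -4.3813, 5.0000)
after link 5: o_5 = (8.5732, -7.9169, 1.0000)
after link 6: o_6 = (7.5732, -7.9169, 0.0000)

7.573 -7.917 0.000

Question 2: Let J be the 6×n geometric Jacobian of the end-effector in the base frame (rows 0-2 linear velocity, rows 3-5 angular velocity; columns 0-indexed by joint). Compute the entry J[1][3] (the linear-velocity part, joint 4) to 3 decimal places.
-4.467

axis z_3 = (0.0000,0.0000,-1.0000); lever o_n−o_3 = (4.4674,-4.0532,-6.0000)
cross product → J_v[:, 3] = (-4.0532,-4.4674,-0.0000)
J_ω[:, 3] = z_3
entry J[1][3] = -4.4674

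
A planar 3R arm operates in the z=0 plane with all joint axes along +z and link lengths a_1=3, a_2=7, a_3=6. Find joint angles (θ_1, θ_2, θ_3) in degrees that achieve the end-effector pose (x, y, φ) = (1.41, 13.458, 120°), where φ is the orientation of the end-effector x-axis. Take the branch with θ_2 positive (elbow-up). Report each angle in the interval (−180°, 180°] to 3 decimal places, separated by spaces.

wrist centre = target − a_3·(cos φ, sin φ) = (4.4100, 8.2618)
cos θ_2 = (87.7062−3²−7²)/(2·3·7) = 0.7073; θ_2 = 44.9851° (elbow-up)
β = atan2(8.2618,4.4100) = 61.9076°; ψ = atan2(4.9485,7.9510) = 31.8967°
θ_1 = β − ψ = 30.0109°
θ_3 = φ − θ_1 − θ_2 = 45.0040° (wrapped to (-180°,180°])

30.011 44.985 45.004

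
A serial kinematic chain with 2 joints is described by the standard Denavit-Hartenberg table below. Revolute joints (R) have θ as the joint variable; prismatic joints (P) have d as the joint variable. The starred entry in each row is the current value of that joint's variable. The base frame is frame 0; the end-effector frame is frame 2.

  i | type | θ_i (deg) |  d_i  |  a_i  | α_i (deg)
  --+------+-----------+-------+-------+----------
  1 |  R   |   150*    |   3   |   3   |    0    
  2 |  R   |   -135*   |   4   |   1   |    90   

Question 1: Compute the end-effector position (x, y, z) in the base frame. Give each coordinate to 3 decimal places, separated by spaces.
-1.632 1.759 7.000

after link 1: o_1 = (-2.5981, 1.5000, 3.0000)
after link 2: o_2 = (-1.6322, 1.7588, 7.0000)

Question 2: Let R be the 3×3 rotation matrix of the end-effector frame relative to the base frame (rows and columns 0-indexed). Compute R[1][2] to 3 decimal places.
-0.966

End-effector z-axis (col 2 of R) = (0.2588,-0.9659,0.0000)
R[1][2] = -0.9659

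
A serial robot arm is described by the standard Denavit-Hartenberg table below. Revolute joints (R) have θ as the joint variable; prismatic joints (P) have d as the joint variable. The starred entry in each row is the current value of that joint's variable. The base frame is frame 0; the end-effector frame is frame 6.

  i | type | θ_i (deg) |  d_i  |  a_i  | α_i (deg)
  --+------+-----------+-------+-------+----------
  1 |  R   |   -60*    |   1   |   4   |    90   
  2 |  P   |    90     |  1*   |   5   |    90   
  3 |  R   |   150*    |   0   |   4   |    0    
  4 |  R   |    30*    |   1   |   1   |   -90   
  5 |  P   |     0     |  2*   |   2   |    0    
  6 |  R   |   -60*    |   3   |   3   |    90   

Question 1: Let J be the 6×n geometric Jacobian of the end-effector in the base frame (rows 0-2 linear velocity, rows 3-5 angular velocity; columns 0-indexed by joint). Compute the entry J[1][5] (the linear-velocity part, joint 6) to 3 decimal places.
axis z_5 = (0.8660,0.5000,-0.0000); lever o_n−o_5 = (3.8971,-0.7500,-1.5000)
cross product → J_v[:, 5] = (-0.7500,1.2990,-2.5981)
J_ω[:, 5] = z_5
entry J[1][5] = 1.2990

1.299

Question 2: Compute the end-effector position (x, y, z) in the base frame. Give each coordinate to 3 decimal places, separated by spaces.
after link 1: o_1 = (2.0000, -3.4641, 1.0000)
after link 2: o_2 = (1.1340, -3.9641, 6.0000)
after link 3: o_3 = (-0.5981, -4.9641, 2.5359)
after link 4: o_4 = (-0.0981, -5.8301, 1.5359)
after link 5: o_5 = (1.6340, -4.8301, -0.4641)
after link 6: o_6 = (5.5311, -5.5801, -1.9641)

5.531 -5.580 -1.964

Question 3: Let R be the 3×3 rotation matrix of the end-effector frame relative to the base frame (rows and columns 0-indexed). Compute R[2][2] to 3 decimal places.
End-effector z-axis (col 2 of R) = (0.2500,-0.4330,0.8660)
R[2][2] = 0.8660

0.866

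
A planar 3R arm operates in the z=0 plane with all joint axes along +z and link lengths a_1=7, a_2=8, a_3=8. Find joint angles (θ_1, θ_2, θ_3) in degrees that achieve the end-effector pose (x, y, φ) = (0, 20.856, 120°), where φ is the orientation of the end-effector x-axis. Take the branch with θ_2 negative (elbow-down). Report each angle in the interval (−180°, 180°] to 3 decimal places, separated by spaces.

wrist centre = target − a_3·(cos φ, sin φ) = (4.0000, 13.9278)
cos θ_2 = (209.9835−7²−8²)/(2·7·8) = 0.8659; θ_2 = -30.0116° (elbow-down)
β = atan2(13.9278,4.0000) = 73.9762°; ψ = atan2(-4.0014,13.9274) = -16.0296°
θ_1 = β − ψ = 90.0058°
θ_3 = φ − θ_1 − θ_2 = 60.0058° (wrapped to (-180°,180°])

90.006 -30.012 60.006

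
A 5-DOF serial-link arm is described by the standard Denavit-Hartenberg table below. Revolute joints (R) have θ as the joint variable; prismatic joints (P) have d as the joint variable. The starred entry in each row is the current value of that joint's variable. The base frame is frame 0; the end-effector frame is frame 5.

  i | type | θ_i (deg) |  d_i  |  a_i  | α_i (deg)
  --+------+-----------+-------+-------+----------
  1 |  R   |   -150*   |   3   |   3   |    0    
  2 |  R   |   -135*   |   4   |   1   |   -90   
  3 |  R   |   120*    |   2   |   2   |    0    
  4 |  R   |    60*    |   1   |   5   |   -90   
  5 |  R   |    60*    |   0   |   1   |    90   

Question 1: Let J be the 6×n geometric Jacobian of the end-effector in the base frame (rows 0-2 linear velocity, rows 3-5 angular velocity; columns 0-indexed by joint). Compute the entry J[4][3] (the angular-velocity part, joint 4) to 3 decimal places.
0.259

axis z_3 = (-0.9659,0.2588,0.0000); lever o_n−o_3 = (-1.5529,-5.2779,-0.0000)
cross product → J_v[:, 3] = (-0.0000,-0.0000,5.5000)
J_ω[:, 3] = z_3
entry J[4][3] = 0.2588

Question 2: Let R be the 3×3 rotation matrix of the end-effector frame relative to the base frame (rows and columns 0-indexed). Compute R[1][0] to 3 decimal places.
-0.707

End-effector x-axis (col 0 of R) = (0.7071,-0.7071,-0.0000)
R[1][0] = -0.7071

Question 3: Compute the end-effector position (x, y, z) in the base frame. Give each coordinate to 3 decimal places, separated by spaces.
-6.083 -6.260 5.268

after link 1: o_1 = (-2.5981, -1.5000, 3.0000)
after link 2: o_2 = (-2.3393, -0.5341, 7.0000)
after link 3: o_3 = (-4.5299, -0.9824, 5.2679)
after link 4: o_4 = (-6.7899, -5.5532, 5.2679)
after link 5: o_5 = (-6.0828, -6.2603, 5.2679)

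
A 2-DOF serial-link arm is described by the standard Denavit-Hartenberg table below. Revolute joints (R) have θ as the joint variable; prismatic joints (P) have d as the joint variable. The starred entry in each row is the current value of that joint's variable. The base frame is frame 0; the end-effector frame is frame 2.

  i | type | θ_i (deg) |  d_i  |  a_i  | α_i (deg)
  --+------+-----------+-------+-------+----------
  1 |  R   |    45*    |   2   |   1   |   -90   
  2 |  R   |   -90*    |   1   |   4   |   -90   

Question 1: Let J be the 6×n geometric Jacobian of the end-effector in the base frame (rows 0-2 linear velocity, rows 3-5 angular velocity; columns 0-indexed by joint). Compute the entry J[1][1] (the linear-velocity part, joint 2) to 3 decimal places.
axis z_1 = (-0.7071,0.7071,0.0000); lever o_n−o_1 = (-0.7071,0.7071,4.0000)
cross product → J_v[:, 1] = (2.8284,2.8284,-0.0000)
J_ω[:, 1] = z_1
entry J[1][1] = 2.8284

2.828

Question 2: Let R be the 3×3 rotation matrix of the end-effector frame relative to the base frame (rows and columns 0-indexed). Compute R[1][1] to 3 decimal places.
End-effector y-axis (col 1 of R) = (0.7071,-0.7071,-0.0000)
R[1][1] = -0.7071

-0.707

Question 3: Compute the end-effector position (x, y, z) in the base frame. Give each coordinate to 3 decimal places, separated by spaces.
0.000 1.414 6.000

after link 1: o_1 = (0.7071, 0.7071, 2.0000)
after link 2: o_2 = (0.0000, 1.4142, 6.0000)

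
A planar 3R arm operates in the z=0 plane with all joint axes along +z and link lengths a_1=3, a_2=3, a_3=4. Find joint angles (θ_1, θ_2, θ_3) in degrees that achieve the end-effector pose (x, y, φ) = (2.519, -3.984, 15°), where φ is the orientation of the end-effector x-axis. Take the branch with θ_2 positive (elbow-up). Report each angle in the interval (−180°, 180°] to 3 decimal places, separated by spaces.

wrist centre = target − a_3·(cos φ, sin φ) = (-1.3447, -5.0193)
cos θ_2 = (27.0014−3²−3²)/(2·3·3) = 0.5001; θ_2 = 59.9950° (elbow-up)
β = atan2(-5.0193,-1.3447) = -104.9978°; ψ = atan2(2.5979,4.5002) = 29.9975°
θ_1 = β − ψ = -134.9953°
θ_3 = φ − θ_1 − θ_2 = 90.0003° (wrapped to (-180°,180°])

-134.995 59.995 90.000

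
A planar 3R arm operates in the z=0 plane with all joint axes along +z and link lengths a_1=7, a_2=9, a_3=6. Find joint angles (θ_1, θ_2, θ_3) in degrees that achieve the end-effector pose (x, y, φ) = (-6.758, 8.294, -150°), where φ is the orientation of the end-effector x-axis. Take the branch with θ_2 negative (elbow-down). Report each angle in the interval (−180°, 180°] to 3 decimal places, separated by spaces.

wrist centre = target − a_3·(cos φ, sin φ) = (-1.5618, 11.2940)
cos θ_2 = (129.9938−7²−9²)/(2·7·9) = -0.0000; θ_2 = -90.0028° (elbow-down)
β = atan2(11.2940,-1.5618) = 97.8735°; ψ = atan2(-9.0000,6.9996) = -52.1268°
θ_1 = β − ψ = 150.0003°
θ_3 = φ − θ_1 − θ_2 = 150.0025° (wrapped to (-180°,180°])

150.000 -90.003 150.003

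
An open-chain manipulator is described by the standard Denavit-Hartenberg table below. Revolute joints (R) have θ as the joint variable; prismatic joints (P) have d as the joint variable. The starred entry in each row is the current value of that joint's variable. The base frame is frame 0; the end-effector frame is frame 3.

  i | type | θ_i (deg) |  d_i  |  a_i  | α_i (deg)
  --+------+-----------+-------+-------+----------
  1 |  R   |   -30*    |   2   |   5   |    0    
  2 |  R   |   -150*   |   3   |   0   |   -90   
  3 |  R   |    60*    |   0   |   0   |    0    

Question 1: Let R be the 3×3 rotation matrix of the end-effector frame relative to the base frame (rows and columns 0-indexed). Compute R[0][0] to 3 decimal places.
End-effector x-axis (col 0 of R) = (-0.5000,-0.0000,-0.8660)
R[0][0] = -0.5000

-0.500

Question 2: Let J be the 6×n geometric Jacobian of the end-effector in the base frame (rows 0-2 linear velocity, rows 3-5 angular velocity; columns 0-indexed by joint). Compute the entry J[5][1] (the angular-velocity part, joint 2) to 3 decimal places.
1.000

axis z_1 = (0.0000,0.0000,1.0000); lever o_n−o_1 = (0.0000,0.0000,3.0000)
cross product → J_v[:, 1] = (0.0000,0.0000,0.0000)
J_ω[:, 1] = z_1
entry J[5][1] = 1.0000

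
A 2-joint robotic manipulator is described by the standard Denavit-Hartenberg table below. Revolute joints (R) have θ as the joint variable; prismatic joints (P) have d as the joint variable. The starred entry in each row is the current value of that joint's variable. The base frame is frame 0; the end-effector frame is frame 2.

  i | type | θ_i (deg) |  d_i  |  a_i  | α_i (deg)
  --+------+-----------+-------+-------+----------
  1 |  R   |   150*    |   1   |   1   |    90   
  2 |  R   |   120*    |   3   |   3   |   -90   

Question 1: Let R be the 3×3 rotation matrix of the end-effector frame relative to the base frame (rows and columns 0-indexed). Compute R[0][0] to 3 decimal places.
End-effector x-axis (col 0 of R) = (0.4330,-0.2500,0.8660)
R[0][0] = 0.4330

0.433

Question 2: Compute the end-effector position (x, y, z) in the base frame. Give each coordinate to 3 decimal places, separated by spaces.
1.933 2.348 3.598

after link 1: o_1 = (-0.8660, 0.5000, 1.0000)
after link 2: o_2 = (1.9330, 2.3481, 3.5981)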